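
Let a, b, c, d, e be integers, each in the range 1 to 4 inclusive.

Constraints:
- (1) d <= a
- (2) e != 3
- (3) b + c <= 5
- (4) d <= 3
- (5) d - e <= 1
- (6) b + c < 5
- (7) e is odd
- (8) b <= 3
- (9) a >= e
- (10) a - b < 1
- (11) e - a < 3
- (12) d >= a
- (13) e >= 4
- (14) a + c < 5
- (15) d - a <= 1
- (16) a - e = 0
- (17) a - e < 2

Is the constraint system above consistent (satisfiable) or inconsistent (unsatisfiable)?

Unsatisfiable

From constraints 9 and 13: a ≥ e and e ≥ 4, so a ≥ 4. From constraints 4 and 12: a ≤ d and d ≤ 3, so a ≤ 3. But 3 < 4, so no value of a works.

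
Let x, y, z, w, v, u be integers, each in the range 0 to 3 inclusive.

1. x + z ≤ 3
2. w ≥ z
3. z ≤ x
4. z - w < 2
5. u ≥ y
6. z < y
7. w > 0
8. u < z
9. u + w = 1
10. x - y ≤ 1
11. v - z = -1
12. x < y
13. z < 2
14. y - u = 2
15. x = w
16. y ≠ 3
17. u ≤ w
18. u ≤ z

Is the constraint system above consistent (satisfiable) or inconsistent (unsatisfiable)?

Unsatisfiable

Constraints 3, 5, 8, and 12 give u < z, z ≤ x, x < y, y ≤ u. Chaining: u < z ≤ x < y ≤ u, which forces u < u — impossible.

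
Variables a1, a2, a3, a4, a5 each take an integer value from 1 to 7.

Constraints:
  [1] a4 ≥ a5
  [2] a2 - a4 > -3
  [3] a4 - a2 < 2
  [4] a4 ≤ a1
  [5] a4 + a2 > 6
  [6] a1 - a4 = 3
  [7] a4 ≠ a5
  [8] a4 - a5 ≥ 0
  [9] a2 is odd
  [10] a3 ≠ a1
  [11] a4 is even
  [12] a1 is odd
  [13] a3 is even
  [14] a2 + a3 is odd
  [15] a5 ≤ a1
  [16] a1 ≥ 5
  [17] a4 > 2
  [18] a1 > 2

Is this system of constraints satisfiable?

Satisfiable

One satisfying assignment is a1 = 7, a2 = 3, a3 = 2, a4 = 4, a5 = 2.
For the less obvious constraints — constraint 2: a2 - a4 = -1; constraint 3: a4 - a2 = 1 — and the others hold by inspection.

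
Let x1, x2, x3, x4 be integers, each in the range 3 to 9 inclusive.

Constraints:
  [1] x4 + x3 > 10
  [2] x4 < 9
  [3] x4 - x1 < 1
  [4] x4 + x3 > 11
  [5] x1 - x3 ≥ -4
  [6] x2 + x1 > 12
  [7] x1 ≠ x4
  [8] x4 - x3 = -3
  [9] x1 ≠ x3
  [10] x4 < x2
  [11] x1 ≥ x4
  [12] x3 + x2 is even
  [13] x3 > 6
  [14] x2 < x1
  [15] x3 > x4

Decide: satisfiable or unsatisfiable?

One satisfying assignment is x1 = 7, x2 = 6, x3 = 8, x4 = 5.
For the less obvious constraints — constraint 1: x4 + x3 = 13; constraint 3: x4 - x1 = -2 — and the others hold by inspection.

Satisfiable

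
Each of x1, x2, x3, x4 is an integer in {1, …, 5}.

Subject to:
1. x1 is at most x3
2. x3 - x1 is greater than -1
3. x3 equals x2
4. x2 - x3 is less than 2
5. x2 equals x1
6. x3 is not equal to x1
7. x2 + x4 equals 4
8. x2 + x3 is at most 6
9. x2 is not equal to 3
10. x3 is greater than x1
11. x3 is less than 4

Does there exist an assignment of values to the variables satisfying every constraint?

Unsatisfiable

From constraints 3 and 5, x3 = x2 = x1, so x3 = x1. But constraint 6 says x3 ≠ x1. Contradiction.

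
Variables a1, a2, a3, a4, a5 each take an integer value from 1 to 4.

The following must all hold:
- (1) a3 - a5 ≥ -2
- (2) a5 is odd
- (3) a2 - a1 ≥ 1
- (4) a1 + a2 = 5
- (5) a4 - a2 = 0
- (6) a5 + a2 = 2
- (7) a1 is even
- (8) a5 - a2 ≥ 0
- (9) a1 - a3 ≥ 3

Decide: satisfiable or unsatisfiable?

Constraints 1, 3, 8, and 9 give a3 − a5 ≥ -2, a5 − a2 ≥ 0, a2 − a1 ≥ 1, a1 − a3 ≥ 3.
Adding all 4 inequalities: the left sides telescope to 0, and the right sides sum to (-2) + 0 + 1 + 3 = 2. So 0 ≥ 2, which is false.

Unsatisfiable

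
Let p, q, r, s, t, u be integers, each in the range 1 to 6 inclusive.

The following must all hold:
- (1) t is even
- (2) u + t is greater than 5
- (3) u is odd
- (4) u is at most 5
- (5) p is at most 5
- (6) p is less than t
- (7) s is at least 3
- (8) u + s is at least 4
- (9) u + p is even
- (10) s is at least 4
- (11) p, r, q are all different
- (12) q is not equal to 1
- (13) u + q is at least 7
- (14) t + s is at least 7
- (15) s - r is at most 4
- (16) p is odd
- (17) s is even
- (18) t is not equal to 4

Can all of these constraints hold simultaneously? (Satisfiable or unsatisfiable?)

Satisfiable

The assignment p = 5, q = 6, r = 2, s = 4, t = 6, u = 1 works:
  constraint 2 holds since u + t = 7.
  constraint 8 holds since u + s = 5.
  constraint 13 holds since u + q = 7.
The rest check out directly.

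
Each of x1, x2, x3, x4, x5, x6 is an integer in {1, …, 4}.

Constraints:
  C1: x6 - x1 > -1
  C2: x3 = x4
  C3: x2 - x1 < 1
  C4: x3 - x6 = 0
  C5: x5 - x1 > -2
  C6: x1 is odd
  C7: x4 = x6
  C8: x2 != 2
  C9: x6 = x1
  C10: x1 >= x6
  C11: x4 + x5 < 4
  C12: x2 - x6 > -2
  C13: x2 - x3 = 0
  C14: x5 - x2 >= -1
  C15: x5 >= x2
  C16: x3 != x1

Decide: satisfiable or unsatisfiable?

From constraints 2, 7, and 9, x3 = x4 = x6 = x1, so x3 = x1. But constraint 16 says x3 ≠ x1. Contradiction.

Unsatisfiable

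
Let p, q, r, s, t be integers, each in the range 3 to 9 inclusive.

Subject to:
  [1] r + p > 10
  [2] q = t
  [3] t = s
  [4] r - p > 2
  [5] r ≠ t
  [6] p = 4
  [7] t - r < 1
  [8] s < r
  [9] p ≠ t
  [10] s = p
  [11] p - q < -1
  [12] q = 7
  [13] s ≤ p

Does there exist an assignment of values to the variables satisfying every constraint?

Constraint 12 fixes q = 7 and constraint 6 fixes p = 4. Constraints 2, 3, and 10 give q = t = s = p, so q = p. But 7 ≠ 4 — contradiction.

Unsatisfiable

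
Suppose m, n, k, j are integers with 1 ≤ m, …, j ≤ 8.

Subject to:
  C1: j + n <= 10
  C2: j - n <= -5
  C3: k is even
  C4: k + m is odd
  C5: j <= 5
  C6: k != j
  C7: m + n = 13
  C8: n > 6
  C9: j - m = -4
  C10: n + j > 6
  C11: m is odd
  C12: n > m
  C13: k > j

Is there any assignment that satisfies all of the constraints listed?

Satisfiable

Try m = 5, n = 8, k = 8, j = 1.
Check constraint 1: j + n = 9; constraint 2: j - n = -7; constraint 7: m + n = 13. The remaining constraints are straightforward to verify.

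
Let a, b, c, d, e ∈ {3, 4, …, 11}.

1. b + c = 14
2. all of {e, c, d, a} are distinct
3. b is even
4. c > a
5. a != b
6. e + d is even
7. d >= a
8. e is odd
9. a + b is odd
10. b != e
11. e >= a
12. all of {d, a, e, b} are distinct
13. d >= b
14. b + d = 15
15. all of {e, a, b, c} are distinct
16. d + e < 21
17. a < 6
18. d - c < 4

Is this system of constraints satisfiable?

Satisfiable

One satisfying assignment is a = 3, b = 6, c = 8, d = 9, e = 11.
For the less obvious constraints — constraint 1: b + c = 14; constraint 14: b + d = 15; constraint 16: d + e = 20 — and the others hold by inspection.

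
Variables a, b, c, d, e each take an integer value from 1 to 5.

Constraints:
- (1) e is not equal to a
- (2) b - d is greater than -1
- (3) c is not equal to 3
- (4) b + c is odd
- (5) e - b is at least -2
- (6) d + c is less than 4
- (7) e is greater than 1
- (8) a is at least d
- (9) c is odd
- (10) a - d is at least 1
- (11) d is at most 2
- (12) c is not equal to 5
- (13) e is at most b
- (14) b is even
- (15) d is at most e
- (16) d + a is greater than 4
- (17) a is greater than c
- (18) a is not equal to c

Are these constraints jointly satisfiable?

The assignment a = 5, b = 2, c = 1, d = 2, e = 2 works:
  constraint 2 holds since b - d = 0.
  constraint 5 holds since e - b = 0.
The rest check out directly.

Satisfiable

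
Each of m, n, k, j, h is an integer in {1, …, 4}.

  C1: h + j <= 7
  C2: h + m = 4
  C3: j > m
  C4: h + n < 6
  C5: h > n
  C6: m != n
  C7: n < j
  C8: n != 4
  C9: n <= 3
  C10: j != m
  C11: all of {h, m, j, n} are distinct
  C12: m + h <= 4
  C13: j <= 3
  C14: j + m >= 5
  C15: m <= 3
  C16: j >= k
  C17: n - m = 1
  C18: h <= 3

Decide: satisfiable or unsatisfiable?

Constraints 9, 13, 15, and 18 confine each of h, m, j, n to the 3 values {1, …, 3} (the domain already gives each ≥ 1).
Constraint 11 requires all 4 of them to be distinct, but only 3 values are available — impossible by the pigeonhole principle.

Unsatisfiable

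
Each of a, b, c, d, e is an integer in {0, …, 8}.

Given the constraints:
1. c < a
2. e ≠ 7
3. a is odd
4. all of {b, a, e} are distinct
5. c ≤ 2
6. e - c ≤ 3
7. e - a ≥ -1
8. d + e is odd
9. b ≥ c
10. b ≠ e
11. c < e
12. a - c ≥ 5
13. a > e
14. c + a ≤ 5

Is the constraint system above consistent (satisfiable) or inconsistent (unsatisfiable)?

Unsatisfiable

Constraints 6, 7, and 12 give a − c ≥ 5, c − e ≥ -3, e − a ≥ -1.
Adding all 3 inequalities: the left sides telescope to 0, and the right sides sum to 5 + (-3) + (-1) = 1. So 0 ≥ 1, which is false.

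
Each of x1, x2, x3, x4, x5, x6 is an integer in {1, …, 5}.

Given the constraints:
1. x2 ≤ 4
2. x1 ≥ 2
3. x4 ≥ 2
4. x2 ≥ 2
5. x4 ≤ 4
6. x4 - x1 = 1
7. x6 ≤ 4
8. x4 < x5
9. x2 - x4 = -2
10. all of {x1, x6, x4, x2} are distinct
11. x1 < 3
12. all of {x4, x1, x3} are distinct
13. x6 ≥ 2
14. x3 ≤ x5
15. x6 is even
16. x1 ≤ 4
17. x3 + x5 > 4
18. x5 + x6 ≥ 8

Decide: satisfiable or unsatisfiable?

Unsatisfiable

Constraints 1, 2, 3, 4, 5, 7, 13, and 16 confine each of x1, x6, x4, x2 to the 3 values {2, …, 4}.
Constraint 10 requires all 4 of them to be distinct, but only 3 values are available — impossible by the pigeonhole principle.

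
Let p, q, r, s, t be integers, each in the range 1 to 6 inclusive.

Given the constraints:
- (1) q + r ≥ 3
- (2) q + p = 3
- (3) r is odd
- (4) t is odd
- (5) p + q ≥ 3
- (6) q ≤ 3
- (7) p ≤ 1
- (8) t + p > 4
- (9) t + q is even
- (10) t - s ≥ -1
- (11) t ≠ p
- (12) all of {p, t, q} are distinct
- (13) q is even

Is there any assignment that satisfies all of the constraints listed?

Constraint 4 makes t odd and constraint 13 makes q even, so t + q must be odd. Constraint 9 says t + q is even — contradiction.

Unsatisfiable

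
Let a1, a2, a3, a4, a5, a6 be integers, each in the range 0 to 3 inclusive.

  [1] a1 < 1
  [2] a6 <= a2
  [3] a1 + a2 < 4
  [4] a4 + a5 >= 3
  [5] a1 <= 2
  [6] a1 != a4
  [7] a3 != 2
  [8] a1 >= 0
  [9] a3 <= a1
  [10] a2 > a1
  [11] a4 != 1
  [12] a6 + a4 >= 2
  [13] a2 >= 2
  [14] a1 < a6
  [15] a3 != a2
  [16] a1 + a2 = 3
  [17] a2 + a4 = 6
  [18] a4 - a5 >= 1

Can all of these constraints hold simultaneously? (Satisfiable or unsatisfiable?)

Satisfiable

The assignment a1 = 0, a2 = 3, a3 = 0, a4 = 3, a5 = 1, a6 = 2 works:
  constraint 3 holds since a1 + a2 = 3.
  constraint 4 holds since a4 + a5 = 4.
The rest check out directly.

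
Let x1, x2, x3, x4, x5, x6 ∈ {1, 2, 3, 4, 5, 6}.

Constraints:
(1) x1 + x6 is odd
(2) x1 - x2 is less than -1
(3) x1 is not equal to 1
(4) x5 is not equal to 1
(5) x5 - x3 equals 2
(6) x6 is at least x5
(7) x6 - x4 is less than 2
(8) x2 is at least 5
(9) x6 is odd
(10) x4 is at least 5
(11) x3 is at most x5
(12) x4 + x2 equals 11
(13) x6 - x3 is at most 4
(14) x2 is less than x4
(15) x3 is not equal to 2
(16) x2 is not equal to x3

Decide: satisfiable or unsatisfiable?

The assignment x1 = 2, x2 = 5, x3 = 3, x4 = 6, x5 = 5, x6 = 5 works:
  constraint 2 holds since x1 - x2 = -3.
  constraint 5 holds since x5 - x3 = 2.
  constraint 7 holds since x6 - x4 = -1.
The rest check out directly.

Satisfiable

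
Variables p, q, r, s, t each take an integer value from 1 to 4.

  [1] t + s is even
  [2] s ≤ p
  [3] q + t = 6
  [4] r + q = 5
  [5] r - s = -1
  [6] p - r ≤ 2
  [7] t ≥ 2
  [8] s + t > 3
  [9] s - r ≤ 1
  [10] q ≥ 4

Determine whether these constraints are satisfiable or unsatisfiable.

Satisfiable

Try p = 3, q = 4, r = 1, s = 2, t = 2.
Check constraint 3: q + t = 6; constraint 4: r + q = 5; constraint 5: r - s = -1. The remaining constraints are straightforward to verify.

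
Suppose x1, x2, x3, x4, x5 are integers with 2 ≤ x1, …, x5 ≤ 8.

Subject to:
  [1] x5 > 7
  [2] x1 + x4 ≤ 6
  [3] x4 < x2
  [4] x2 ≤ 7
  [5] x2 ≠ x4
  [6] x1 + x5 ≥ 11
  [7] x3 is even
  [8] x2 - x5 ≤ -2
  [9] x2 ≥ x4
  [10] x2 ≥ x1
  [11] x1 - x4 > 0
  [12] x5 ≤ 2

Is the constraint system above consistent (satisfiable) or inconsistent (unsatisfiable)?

From constraints 4 and 10: x1 ≤ x2 ≤ 7. From constraint 12: x5 ≤ 2. Hence x1 + x5 ≤ 9. But constraint 6 requires x1 + x5 ≥ 11, and 11 > 9. Contradiction.

Unsatisfiable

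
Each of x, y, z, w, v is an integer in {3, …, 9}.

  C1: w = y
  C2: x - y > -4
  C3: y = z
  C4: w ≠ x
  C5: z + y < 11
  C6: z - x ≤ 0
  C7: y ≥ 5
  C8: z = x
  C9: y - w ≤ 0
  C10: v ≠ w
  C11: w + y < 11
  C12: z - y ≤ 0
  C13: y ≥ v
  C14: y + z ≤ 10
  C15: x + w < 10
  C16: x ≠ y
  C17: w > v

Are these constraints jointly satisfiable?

From constraints 1, 3, and 8, w = y = z = x, so w = x. But constraint 4 says w ≠ x. Contradiction.

Unsatisfiable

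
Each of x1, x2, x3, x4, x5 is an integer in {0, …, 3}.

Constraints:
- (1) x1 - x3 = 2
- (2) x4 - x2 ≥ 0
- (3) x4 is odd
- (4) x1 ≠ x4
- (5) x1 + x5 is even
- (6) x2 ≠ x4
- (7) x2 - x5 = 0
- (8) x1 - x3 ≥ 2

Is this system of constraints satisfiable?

Satisfiable

Take x1 = 2, x2 = 0, x3 = 0, x4 = 3, x5 = 0. Then constraint 1: x1 - x3 = 2; constraint 2: x4 - x2 = 3; constraint 7: x2 - x5 = 0, and every other listed constraint is also met.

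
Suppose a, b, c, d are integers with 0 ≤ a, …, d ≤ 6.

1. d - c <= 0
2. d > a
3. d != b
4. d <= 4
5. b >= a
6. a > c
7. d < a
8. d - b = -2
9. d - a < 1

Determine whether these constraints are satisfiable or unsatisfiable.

Constraints 1, 2, and 6 give a < d, d ≤ c, c < a. Chaining: a < d ≤ c < a, which forces a < a — impossible.

Unsatisfiable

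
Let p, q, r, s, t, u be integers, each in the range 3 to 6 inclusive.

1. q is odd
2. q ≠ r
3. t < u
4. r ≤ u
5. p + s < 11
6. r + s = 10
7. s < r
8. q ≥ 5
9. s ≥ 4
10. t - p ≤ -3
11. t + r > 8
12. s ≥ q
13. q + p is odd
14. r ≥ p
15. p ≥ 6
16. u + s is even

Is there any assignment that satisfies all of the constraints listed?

From constraints 14 and 15: r ≥ p ≥ 6. From constraints 8 and 12: s ≥ q ≥ 5. Hence r + s ≥ 11. But constraint 6 requires r + s = 10, and 10 < 11. Contradiction.

Unsatisfiable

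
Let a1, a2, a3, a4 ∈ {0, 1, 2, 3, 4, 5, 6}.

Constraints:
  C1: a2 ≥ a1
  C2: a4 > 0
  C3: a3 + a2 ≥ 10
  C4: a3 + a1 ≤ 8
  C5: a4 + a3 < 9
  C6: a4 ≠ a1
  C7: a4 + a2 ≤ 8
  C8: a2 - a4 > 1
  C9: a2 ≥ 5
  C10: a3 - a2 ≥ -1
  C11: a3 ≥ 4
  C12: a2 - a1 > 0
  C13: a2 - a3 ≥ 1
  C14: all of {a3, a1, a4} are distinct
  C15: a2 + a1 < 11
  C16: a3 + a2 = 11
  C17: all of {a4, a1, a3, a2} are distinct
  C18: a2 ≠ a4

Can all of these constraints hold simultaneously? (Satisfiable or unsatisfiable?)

Try a1 = 3, a2 = 6, a3 = 5, a4 = 2.
Check constraint 3: a3 + a2 = 11; constraint 4: a3 + a1 = 8. The remaining constraints are straightforward to verify.

Satisfiable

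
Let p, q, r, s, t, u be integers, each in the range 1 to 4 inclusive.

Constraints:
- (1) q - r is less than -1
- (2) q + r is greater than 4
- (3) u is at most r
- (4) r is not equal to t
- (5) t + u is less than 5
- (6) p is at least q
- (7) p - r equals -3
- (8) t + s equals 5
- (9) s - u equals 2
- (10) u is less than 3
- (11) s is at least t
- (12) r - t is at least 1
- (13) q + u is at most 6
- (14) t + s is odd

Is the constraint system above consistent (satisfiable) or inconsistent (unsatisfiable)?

Satisfiable

Take p = 1, q = 1, r = 4, s = 4, t = 1, u = 2. Then constraint 1: q - r = -3; constraint 2: q + r = 5, and every other listed constraint is also met.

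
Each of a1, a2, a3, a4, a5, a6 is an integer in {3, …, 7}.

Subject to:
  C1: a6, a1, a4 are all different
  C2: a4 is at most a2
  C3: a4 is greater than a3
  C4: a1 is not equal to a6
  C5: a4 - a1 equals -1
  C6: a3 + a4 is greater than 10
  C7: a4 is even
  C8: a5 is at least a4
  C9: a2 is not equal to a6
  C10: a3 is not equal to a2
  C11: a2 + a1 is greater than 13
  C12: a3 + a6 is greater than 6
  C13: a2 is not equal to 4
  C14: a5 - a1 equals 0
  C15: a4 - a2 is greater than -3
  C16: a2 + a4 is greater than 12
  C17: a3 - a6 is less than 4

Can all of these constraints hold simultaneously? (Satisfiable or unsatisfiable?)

Try a1 = 7, a2 = 7, a3 = 5, a4 = 6, a5 = 7, a6 = 3.
Check constraint 5: a4 - a1 = -1; constraint 6: a3 + a4 = 11; constraint 11: a2 + a1 = 14. The remaining constraints are straightforward to verify.

Satisfiable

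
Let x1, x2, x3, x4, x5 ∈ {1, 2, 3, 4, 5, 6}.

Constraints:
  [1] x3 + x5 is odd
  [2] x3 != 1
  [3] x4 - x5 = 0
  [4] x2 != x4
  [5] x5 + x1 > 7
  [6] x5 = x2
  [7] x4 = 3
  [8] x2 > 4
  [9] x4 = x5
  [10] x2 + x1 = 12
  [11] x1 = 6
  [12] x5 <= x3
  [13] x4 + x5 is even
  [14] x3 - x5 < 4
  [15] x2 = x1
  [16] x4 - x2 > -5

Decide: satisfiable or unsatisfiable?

Constraint 7 fixes x4 = 3 and constraint 11 fixes x1 = 6. Constraints 6, 9, and 15 give x4 = x5 = x2 = x1, so x4 = x1. But 3 ≠ 6 — contradiction.

Unsatisfiable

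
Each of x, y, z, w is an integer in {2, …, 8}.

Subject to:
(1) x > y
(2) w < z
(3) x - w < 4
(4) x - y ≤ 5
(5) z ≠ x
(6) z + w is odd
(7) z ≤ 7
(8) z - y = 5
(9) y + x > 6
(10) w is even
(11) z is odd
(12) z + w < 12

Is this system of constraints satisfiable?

Try x = 5, y = 2, z = 7, w = 2.
Check constraint 3: x - w = 3; constraint 4: x - y = 3; constraint 8: z - y = 5. The remaining constraints are straightforward to verify.

Satisfiable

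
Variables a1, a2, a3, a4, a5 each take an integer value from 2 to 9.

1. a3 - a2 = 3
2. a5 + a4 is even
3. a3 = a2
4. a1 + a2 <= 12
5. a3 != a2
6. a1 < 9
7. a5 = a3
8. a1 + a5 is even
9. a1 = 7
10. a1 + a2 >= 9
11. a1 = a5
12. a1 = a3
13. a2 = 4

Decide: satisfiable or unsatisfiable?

Unsatisfiable

Constraint 9 fixes a1 = 7 and constraint 13 fixes a2 = 4. Constraints 3, 7, and 11 give a1 = a5 = a3 = a2, so a1 = a2. But 7 ≠ 4 — contradiction.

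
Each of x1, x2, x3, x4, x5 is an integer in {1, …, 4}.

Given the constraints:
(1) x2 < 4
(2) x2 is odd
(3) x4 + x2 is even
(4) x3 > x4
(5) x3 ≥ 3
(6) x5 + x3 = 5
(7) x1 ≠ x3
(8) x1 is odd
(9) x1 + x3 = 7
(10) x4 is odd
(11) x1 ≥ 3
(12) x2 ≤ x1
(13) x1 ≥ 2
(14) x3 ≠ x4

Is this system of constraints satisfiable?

Satisfiable

The assignment x1 = 3, x2 = 3, x3 = 4, x4 = 1, x5 = 1 works:
  constraint 2 holds since x2 = 3 is odd.
  constraint 6 holds since x5 + x3 = 5.
  constraint 9 holds since x1 + x3 = 7.
The rest check out directly.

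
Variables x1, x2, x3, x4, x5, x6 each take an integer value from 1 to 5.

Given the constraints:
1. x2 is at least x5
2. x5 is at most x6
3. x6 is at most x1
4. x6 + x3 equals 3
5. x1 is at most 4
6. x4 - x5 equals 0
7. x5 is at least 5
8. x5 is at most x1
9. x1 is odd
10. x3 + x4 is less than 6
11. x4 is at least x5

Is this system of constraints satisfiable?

Unsatisfiable

From constraints 2 and 7: x6 ≥ x5 and x5 ≥ 5, so x6 ≥ 5. From constraints 3 and 5: x6 ≤ x1 and x1 ≤ 4, so x6 ≤ 4. But 4 < 5, so no value of x6 works.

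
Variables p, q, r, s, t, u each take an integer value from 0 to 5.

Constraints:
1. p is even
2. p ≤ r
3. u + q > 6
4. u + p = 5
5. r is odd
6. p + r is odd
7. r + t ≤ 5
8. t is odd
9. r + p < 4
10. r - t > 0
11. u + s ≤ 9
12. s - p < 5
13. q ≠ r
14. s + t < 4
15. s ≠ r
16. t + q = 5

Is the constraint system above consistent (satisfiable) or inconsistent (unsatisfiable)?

Satisfiable

The assignment p = 0, q = 4, r = 3, s = 2, t = 1, u = 5 works:
  constraint 3 holds since u + q = 9.
  constraint 4 holds since u + p = 5.
  constraint 7 holds since r + t = 4.
The rest check out directly.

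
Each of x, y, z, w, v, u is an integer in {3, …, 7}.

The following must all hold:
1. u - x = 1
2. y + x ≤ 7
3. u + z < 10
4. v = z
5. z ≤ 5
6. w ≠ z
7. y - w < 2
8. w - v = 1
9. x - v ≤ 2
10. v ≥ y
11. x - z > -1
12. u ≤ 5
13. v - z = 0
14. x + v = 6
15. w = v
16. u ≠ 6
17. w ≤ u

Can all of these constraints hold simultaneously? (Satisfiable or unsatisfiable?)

Unsatisfiable

From constraints 4 and 15, w = v = z, so w = z. But constraint 6 says w ≠ z. Contradiction.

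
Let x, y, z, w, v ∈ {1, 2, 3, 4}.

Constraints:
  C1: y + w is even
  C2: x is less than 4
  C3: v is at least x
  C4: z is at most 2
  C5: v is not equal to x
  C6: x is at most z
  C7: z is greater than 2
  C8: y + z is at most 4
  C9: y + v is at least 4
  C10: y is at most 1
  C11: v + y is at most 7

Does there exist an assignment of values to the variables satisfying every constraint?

From constraint 7: z ≥ 3. From constraint 4: z ≤ 2. But 2 < 3, so no value of z works.

Unsatisfiable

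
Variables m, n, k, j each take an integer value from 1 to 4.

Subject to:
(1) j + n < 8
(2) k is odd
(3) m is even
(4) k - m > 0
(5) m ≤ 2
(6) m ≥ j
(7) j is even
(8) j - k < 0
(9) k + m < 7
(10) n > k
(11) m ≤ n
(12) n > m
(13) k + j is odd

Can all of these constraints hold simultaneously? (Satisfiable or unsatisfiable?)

Take m = 2, n = 4, k = 3, j = 2. Then constraint 1: j + n = 6; constraint 4: k - m = 1; constraint 8: j - k = -1, and every other listed constraint is also met.

Satisfiable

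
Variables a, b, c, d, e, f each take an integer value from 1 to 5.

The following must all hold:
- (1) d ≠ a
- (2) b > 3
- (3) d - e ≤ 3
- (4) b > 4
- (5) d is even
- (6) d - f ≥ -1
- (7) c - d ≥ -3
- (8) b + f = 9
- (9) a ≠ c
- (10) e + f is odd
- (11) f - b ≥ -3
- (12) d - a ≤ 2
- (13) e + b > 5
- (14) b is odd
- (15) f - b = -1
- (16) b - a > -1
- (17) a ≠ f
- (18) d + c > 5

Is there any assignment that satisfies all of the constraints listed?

One satisfying assignment is a = 5, b = 5, c = 3, d = 4, e = 1, f = 4.
For the less obvious constraints — constraint 3: d - e = 3; constraint 6: d - f = 0 — and the others hold by inspection.

Satisfiable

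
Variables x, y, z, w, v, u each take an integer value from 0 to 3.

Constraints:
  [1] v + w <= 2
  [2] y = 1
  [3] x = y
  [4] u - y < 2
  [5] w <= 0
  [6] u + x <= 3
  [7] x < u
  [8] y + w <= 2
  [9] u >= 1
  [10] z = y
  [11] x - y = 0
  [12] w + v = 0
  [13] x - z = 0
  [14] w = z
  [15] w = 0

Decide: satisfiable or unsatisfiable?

Unsatisfiable

Constraint 15 fixes w = 0 and constraint 2 fixes y = 1. Constraints 10 and 14 give w = z = y, so w = y. But 0 ≠ 1 — contradiction.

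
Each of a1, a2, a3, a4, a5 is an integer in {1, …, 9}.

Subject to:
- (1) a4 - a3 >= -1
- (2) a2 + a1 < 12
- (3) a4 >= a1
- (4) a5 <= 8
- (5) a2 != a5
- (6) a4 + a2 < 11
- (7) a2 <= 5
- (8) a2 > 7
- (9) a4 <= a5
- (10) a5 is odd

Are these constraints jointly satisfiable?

From constraint 8: a2 ≥ 8. From constraint 7: a2 ≤ 5. But 5 < 8, so no value of a2 works.

Unsatisfiable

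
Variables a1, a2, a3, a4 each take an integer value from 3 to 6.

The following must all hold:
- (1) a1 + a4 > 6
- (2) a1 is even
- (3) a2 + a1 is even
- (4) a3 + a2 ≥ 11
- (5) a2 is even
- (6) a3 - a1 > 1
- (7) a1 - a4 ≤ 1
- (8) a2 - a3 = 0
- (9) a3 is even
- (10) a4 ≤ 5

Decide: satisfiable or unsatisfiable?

One satisfying assignment is a1 = 4, a2 = 6, a3 = 6, a4 = 4.
For the less obvious constraints — constraint 1: a1 + a4 = 8; constraint 4: a3 + a2 = 12 — and the others hold by inspection.

Satisfiable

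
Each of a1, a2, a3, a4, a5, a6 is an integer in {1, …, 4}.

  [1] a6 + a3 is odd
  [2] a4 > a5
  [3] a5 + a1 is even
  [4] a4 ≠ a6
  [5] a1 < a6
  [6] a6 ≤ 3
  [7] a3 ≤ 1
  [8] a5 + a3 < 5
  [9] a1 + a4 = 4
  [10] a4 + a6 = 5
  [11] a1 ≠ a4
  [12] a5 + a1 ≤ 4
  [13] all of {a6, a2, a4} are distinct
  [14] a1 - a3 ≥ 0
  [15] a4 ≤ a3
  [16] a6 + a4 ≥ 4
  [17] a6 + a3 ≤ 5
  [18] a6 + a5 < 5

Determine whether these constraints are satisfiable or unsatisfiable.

Unsatisfiable

From constraints 7 and 15: a4 ≤ a3 ≤ 1. From constraint 6: a6 ≤ 3. Hence a4 + a6 ≤ 4. But constraint 10 requires a4 + a6 = 5, and 5 > 4. Contradiction.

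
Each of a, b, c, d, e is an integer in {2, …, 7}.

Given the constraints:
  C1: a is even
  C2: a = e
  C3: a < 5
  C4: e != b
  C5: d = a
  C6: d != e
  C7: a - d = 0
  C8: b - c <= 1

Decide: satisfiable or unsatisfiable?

Unsatisfiable

From constraints 2 and 5, d = a = e, so d = e. But constraint 6 says d ≠ e. Contradiction.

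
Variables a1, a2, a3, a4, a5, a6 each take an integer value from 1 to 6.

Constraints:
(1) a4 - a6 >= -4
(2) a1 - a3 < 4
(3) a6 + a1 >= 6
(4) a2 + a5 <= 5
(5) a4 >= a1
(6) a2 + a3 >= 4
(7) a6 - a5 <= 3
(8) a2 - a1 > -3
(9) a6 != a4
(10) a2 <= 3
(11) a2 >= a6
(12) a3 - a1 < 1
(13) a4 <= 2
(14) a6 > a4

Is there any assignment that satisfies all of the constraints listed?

From constraints 10 and 11: a6 ≤ a2 ≤ 3. From constraints 5 and 13: a1 ≤ a4 ≤ 2. Hence a6 + a1 ≤ 5. But constraint 3 requires a6 + a1 ≥ 6, and 6 > 5. Contradiction.

Unsatisfiable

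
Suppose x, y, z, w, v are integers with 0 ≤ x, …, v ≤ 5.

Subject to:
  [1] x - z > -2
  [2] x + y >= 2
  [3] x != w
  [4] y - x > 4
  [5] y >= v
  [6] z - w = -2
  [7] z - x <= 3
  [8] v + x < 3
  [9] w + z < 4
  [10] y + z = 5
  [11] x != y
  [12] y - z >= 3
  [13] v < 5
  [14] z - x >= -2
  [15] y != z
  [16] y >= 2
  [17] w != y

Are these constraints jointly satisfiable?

Satisfiable

Setting (x, y, z, w, v) = (0, 5, 0, 2, 0) satisfies everything: constraint 1: x - z = 0; constraint 2: x + y = 5, and the others follow.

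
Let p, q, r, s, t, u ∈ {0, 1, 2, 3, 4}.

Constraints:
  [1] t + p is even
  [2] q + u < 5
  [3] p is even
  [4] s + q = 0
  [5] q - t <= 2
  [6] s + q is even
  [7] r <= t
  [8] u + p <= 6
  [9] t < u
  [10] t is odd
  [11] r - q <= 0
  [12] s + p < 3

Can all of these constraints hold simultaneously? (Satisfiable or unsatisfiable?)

Unsatisfiable

Constraint 10 makes t odd and constraint 3 makes p even, so t + p must be odd. Constraint 1 says t + p is even — contradiction.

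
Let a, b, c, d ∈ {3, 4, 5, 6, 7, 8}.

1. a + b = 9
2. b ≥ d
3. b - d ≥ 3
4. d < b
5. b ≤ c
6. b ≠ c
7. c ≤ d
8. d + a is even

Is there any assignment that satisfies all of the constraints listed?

Unsatisfiable

Constraints 4, 5, and 7 give b ≤ c, c ≤ d, d < b. Chaining: b ≤ c ≤ d < b, which forces b < b — impossible.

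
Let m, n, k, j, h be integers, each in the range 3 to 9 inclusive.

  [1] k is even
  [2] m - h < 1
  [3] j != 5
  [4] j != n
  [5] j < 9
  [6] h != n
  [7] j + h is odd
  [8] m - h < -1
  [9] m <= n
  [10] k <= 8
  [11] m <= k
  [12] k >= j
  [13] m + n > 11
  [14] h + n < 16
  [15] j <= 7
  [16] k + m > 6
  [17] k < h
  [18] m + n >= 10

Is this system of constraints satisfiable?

One satisfying assignment is m = 3, n = 9, k = 4, j = 4, h = 5.
For the less obvious constraints — constraint 2: m - h = -2; constraint 8: m - h = -2 — and the others hold by inspection.

Satisfiable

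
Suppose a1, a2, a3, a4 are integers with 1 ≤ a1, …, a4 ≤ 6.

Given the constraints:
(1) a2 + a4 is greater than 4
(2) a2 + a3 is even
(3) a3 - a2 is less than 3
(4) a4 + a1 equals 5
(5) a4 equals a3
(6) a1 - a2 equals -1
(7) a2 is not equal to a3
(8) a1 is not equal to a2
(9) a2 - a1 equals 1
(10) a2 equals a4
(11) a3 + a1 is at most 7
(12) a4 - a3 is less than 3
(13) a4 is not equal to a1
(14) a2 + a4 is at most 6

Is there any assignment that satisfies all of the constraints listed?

Unsatisfiable

From constraints 5 and 10, a2 = a4 = a3, so a2 = a3. But constraint 7 says a2 ≠ a3. Contradiction.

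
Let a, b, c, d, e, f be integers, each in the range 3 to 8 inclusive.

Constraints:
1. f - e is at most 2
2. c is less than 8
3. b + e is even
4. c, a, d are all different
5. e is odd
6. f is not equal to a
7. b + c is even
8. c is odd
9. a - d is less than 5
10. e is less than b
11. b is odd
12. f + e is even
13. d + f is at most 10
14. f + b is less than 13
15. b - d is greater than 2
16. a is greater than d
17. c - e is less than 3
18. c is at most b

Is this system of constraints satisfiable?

Satisfiable

Take a = 6, b = 7, c = 3, d = 4, e = 3, f = 5. Then constraint 1: f - e = 2; constraint 9: a - d = 2; constraint 13: d + f = 9, and every other listed constraint is also met.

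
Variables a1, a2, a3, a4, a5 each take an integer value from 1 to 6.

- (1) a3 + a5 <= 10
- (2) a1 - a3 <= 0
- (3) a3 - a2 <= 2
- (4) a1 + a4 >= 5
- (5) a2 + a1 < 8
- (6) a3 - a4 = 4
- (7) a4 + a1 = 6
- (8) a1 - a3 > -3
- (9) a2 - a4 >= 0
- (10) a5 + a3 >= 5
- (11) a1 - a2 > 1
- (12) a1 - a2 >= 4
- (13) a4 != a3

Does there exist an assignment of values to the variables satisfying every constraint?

Unsatisfiable

Constraints 2, 3, and 12 give a2 − a3 ≥ -2, a3 − a1 ≥ 0, a1 − a2 ≥ 4.
Adding all 3 inequalities: the left sides telescope to 0, and the right sides sum to (-2) + 0 + 4 = 2. So 0 ≥ 2, which is false.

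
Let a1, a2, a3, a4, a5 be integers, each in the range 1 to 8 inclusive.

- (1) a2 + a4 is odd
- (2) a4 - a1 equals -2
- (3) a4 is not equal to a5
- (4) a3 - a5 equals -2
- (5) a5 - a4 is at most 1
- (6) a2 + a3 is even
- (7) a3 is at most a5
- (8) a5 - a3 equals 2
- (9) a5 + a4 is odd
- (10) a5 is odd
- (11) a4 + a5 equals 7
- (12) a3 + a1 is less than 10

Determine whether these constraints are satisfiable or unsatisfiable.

Satisfiable

Take a1 = 6, a2 = 1, a3 = 1, a4 = 4, a5 = 3. Then constraint 2: a4 - a1 = -2; constraint 4: a3 - a5 = -2, and every other listed constraint is also met.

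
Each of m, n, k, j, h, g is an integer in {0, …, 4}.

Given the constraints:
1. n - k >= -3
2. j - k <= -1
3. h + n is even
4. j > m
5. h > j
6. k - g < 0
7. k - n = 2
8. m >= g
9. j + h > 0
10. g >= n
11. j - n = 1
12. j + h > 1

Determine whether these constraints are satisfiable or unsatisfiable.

Unsatisfiable

Constraints 2, 4, 6, and 8 give j < k, k < g, g ≤ m, m < j. Chaining: j < k < g ≤ m < j, which forces j < j — impossible.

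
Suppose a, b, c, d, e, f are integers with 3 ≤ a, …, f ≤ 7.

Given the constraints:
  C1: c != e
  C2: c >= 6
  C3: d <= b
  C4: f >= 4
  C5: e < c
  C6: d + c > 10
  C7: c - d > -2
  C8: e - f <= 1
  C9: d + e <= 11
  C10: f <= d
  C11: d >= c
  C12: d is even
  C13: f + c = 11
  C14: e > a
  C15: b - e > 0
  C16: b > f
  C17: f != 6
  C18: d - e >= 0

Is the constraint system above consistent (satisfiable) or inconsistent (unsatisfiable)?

Satisfiable

The assignment a = 3, b = 6, c = 6, d = 6, e = 5, f = 5 works:
  constraint 6 holds since d + c = 12.
  constraint 7 holds since c - d = 0.
The rest check out directly.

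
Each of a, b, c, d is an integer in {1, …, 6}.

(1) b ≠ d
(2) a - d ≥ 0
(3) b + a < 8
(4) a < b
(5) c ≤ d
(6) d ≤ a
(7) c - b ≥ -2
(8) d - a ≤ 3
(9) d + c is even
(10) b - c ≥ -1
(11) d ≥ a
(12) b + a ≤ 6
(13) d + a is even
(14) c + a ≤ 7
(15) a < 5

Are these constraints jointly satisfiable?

Try a = 2, b = 4, c = 2, d = 2.
Check constraint 2: a - d = 0; constraint 3: b + a = 6. The remaining constraints are straightforward to verify.

Satisfiable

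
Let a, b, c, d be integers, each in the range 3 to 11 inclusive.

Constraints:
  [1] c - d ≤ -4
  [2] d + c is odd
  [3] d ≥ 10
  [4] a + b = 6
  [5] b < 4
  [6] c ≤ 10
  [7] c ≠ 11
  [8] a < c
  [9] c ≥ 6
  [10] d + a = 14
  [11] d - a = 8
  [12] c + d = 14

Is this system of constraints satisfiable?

Unsatisfiable

From constraint 9: c ≥ 6. From constraint 3: d ≥ 10. Hence c + d ≥ 16. But constraint 12 requires c + d = 14, and 14 < 16. Contradiction.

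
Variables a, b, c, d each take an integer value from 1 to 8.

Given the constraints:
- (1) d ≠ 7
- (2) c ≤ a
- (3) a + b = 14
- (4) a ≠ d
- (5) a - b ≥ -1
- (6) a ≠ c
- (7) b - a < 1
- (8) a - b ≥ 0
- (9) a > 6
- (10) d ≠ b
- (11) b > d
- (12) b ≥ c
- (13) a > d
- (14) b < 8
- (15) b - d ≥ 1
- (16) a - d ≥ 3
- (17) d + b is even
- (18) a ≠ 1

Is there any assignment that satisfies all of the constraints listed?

Satisfiable

Try a = 7, b = 7, c = 2, d = 3.
Check constraint 3: a + b = 14; constraint 5: a - b = 0. The remaining constraints are straightforward to verify.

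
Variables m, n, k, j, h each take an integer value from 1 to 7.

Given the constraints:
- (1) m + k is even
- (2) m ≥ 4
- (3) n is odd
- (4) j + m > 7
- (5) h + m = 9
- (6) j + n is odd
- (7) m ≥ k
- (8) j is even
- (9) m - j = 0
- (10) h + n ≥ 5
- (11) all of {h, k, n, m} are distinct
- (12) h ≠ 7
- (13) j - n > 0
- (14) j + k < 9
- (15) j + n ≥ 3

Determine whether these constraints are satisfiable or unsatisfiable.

Satisfiable

Try m = 4, n = 1, k = 2, j = 4, h = 5.
Check constraint 4: j + m = 8; constraint 5: h + m = 9; constraint 9: m - j = 0. The remaining constraints are straightforward to verify.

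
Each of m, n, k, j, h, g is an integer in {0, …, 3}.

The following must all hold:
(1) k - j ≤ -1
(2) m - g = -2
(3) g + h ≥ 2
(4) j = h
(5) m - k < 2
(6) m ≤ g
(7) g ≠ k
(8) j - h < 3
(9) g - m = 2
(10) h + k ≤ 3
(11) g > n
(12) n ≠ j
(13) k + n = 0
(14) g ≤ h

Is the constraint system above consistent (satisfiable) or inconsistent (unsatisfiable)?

The assignment m = 0, n = 0, k = 0, j = 2, h = 2, g = 2 works:
  constraint 1 holds since k - j = -2.
  constraint 2 holds since m - g = -2.
  constraint 3 holds since g + h = 4.
The rest check out directly.

Satisfiable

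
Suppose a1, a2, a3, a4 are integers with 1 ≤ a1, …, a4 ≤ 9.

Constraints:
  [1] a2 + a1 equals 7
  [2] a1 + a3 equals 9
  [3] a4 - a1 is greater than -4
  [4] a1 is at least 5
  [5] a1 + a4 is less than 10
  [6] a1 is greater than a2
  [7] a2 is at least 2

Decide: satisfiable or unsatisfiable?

Satisfiable

One satisfying assignment is a1 = 5, a2 = 2, a3 = 4, a4 = 3.
For the less obvious constraints — constraint 1: a2 + a1 = 7; constraint 2: a1 + a3 = 9 — and the others hold by inspection.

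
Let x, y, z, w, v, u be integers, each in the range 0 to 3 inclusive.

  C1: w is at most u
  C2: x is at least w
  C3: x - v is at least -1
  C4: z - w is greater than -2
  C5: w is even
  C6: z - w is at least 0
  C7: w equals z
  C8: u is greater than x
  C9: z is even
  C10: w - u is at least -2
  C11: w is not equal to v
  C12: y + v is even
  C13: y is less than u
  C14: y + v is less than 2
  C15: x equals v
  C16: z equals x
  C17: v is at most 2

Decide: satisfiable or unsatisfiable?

Unsatisfiable

From constraints 7, 15, and 16, w = z = x = v, so w = v. But constraint 11 says w ≠ v. Contradiction.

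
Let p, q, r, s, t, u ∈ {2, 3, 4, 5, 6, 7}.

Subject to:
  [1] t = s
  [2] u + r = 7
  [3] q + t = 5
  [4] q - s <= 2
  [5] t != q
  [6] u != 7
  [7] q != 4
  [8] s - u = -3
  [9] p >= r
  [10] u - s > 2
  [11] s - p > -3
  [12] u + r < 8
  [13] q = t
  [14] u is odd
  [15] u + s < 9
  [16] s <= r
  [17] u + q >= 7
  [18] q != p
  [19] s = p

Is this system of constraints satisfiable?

From constraints 1, 13, and 19, q = t = s = p, so q = p. But constraint 18 says q ≠ p. Contradiction.

Unsatisfiable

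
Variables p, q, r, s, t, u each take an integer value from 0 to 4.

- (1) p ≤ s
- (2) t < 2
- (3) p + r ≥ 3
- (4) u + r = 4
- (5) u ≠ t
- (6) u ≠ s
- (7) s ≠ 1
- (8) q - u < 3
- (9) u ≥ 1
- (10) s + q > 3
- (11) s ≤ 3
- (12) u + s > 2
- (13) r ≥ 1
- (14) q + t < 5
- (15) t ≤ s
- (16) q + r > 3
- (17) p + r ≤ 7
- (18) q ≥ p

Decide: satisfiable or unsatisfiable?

Satisfiable

One satisfying assignment is p = 3, q = 3, r = 2, s = 3, t = 1, u = 2.
For the less obvious constraints — constraint 3: p + r = 5; constraint 4: u + r = 4; constraint 8: q - u = 1 — and the others hold by inspection.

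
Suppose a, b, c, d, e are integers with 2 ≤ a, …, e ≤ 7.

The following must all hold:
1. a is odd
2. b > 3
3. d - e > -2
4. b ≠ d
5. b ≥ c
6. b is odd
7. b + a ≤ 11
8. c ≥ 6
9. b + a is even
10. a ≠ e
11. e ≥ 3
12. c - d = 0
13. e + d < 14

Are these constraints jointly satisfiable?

Setting (a, b, c, d, e) = (3, 7, 6, 6, 6) satisfies everything: constraint 3: d - e = 0; constraint 7: b + a = 10, and the others follow.

Satisfiable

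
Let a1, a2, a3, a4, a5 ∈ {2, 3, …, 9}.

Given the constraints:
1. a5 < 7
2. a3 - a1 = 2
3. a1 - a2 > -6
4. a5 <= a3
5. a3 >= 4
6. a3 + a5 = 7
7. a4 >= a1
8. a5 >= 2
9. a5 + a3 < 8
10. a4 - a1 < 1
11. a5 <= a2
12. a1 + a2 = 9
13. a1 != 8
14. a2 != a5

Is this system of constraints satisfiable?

Satisfiable

Setting (a1, a2, a3, a4, a5) = (3, 6, 5, 3, 2) satisfies everything: constraint 2: a3 - a1 = 2; constraint 3: a1 - a2 = -3, and the others follow.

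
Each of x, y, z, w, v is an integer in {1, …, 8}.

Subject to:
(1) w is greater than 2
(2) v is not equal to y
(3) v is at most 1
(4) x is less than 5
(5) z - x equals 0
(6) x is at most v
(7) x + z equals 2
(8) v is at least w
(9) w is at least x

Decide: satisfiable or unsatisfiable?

Unsatisfiable

From constraint 1: w ≥ 3. From constraints 3 and 8: w ≤ v and v ≤ 1, so w ≤ 1. But 1 < 3, so no value of w works.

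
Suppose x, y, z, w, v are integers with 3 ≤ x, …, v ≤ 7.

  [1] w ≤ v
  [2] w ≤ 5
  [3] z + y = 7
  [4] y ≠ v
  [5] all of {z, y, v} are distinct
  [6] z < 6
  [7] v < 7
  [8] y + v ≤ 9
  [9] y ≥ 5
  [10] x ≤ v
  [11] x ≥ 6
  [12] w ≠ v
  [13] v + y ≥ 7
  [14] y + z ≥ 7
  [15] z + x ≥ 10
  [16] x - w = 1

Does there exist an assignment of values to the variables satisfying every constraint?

From constraint 9: y ≥ 5. From constraints 10 and 11: v ≥ x ≥ 6. Hence y + v ≥ 11. But constraint 8 requires y + v ≤ 9, and 9 < 11. Contradiction.

Unsatisfiable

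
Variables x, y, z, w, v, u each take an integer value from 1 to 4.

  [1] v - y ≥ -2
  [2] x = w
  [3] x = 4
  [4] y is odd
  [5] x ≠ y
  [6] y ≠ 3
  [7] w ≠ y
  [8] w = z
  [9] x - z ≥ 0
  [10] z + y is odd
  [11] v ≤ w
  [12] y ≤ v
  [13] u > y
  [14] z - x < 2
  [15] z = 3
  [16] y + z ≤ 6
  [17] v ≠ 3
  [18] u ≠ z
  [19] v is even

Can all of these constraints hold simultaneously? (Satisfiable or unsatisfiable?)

Constraint 3 fixes x = 4 and constraint 15 fixes z = 3. Constraints 2 and 8 give x = w = z, so x = z. But 4 ≠ 3 — contradiction.

Unsatisfiable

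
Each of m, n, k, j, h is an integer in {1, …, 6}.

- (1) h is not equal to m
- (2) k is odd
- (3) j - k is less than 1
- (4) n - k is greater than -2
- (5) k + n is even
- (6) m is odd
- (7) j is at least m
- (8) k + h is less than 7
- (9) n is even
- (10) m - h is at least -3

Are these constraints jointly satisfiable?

Constraint 2 makes k odd and constraint 9 makes n even, so k + n must be odd. Constraint 5 says k + n is even — contradiction.

Unsatisfiable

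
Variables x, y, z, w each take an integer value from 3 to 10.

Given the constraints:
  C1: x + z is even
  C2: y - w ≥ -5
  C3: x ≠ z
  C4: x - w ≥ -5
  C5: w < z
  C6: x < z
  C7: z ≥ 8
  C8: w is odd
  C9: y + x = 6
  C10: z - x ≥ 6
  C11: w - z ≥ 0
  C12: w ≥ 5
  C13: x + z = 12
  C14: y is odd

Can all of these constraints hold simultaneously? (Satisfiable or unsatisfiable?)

Constraints 4, 10, and 11 give z − x ≥ 6, x − w ≥ -5, w − z ≥ 0.
Adding all 3 inequalities: the left sides telescope to 0, and the right sides sum to 6 + (-5) + 0 = 1. So 0 ≥ 1, which is false.

Unsatisfiable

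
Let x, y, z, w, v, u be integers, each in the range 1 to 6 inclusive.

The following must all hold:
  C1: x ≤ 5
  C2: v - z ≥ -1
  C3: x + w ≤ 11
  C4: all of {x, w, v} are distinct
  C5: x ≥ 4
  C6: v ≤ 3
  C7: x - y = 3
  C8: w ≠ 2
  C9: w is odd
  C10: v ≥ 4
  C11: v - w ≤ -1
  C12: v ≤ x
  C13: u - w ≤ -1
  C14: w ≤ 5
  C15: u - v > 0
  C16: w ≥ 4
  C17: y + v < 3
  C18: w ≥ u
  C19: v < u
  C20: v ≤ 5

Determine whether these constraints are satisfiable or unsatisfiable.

Unsatisfiable

Constraints 1, 5, 10, 14, 16, and 20 confine each of x, w, v to the 2 values {4, 5}.
Constraint 4 requires all 3 of them to be distinct, but only 2 values are available — impossible by the pigeonhole principle.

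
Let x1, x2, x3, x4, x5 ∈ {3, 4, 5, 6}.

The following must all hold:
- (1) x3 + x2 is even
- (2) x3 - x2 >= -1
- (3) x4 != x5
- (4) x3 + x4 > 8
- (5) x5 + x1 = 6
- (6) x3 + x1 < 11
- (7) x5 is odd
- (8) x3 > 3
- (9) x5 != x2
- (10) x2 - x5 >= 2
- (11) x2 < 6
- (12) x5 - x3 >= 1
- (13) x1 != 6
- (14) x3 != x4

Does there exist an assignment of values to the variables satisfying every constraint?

Constraints 2, 10, and 12 give x5 − x3 ≥ 1, x3 − x2 ≥ -1, x2 − x5 ≥ 2.
Adding all 3 inequalities: the left sides telescope to 0, and the right sides sum to 1 + (-1) + 2 = 2. So 0 ≥ 2, which is false.

Unsatisfiable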